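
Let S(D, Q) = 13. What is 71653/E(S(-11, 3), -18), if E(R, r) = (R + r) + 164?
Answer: 71653/159 ≈ 450.65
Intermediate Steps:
E(R, r) = 164 + R + r
71653/E(S(-11, 3), -18) = 71653/(164 + 13 - 18) = 71653/159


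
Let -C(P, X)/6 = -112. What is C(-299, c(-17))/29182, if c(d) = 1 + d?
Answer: 336/14591 ≈ 0.023028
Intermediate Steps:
C(P, X) = 672 (C(P, X) = -6*(-112) = 672)
C(-299, c(-17))/29182 = 672/29182 = 672*(1/29182) = 336/14591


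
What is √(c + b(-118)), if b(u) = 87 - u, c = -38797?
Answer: 24*I*√67 ≈ 196.45*I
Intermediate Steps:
√(c + b(-118)) = √(-38797 + (87 - 1*(-118))) = √(-38797 + (87 + 118)) = √(-38797 + 205) = √(-38592) = 24*I*√67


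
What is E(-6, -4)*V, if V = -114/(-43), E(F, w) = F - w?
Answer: -228/43 ≈ -5.3023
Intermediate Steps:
V = 114/43 (V = -114*(-1/43) = 114/43 ≈ 2.6512)
E(-6, -4)*V = (-6 - 1*(-4))*(114/43) = (-6 + 4)*(114/43) = -2*114/43 = -228/43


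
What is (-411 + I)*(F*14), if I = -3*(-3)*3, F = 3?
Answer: -16128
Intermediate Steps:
I = 27 (I = 9*3 = 27)
(-411 + I)*(F*14) = (-411 + 27)*(3*14) = -384*42 = -16128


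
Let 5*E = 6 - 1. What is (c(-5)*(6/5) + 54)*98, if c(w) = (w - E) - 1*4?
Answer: 4116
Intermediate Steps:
E = 1 (E = (6 - 1)/5 = (⅕)*5 = 1)
c(w) = -5 + w (c(w) = (w - 1*1) - 1*4 = (w - 1) - 4 = (-1 + w) - 4 = -5 + w)
(c(-5)*(6/5) + 54)*98 = ((-5 - 5)*(6/5) + 54)*98 = (-60/5 + 54)*98 = (-10*6/5 + 54)*98 = (-12 + 54)*98 = 42*98 = 4116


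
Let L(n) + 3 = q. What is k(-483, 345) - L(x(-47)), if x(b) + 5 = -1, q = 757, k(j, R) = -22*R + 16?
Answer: -8328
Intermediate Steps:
k(j, R) = 16 - 22*R
x(b) = -6 (x(b) = -5 - 1 = -6)
L(n) = 754 (L(n) = -3 + 757 = 754)
k(-483, 345) - L(x(-47)) = (16 - 22*345) - 1*754 = (16 - 7590) - 754 = -7574 - 754 = -8328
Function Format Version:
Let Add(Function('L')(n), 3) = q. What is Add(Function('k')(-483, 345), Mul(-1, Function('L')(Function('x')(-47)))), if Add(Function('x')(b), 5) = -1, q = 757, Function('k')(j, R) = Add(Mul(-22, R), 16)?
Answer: -8328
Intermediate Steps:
Function('k')(j, R) = Add(16, Mul(-22, R))
Function('x')(b) = -6 (Function('x')(b) = Add(-5, -1) = -6)
Function('L')(n) = 754 (Function('L')(n) = Add(-3, 757) = 754)
Add(Function('k')(-483, 345), Mul(-1, Function('L')(Function('x')(-47)))) = Add(Add(16, Mul(-22, 345)), Mul(-1, 754)) = Add(Add(16, -7590), -754) = Add(-7574, -754) = -8328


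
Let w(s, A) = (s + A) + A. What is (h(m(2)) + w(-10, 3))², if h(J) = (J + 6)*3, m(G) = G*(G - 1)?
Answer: 400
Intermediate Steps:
w(s, A) = s + 2*A (w(s, A) = (A + s) + A = s + 2*A)
m(G) = G*(-1 + G)
h(J) = 18 + 3*J (h(J) = (6 + J)*3 = 18 + 3*J)
(h(m(2)) + w(-10, 3))² = ((18 + 3*(2*(-1 + 2))) + (-10 + 2*3))² = ((18 + 3*(2*1)) + (-10 + 6))² = ((18 + 3*2) - 4)² = ((18 + 6) - 4)² = (24 - 4)² = 20² = 400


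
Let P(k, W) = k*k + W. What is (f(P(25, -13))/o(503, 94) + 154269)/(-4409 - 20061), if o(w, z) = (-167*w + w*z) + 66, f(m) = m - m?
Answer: -154269/24470 ≈ -6.3044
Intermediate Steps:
P(k, W) = W + k² (P(k, W) = k² + W = W + k²)
f(m) = 0
o(w, z) = 66 - 167*w + w*z
(f(P(25, -13))/o(503, 94) + 154269)/(-4409 - 20061) = (0/(66 - 167*503 + 503*94) + 154269)/(-4409 - 20061) = (0/(66 - 84001 + 47282) + 154269)/(-24470) = (0/(-36653) + 154269)*(-1/24470) = (0*(-1/36653) + 154269)*(-1/24470) = (0 + 154269)*(-1/24470) = 154269*(-1/24470) = -154269/24470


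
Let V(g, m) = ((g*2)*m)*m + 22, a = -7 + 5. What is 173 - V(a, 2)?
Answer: 167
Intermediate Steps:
a = -2
V(g, m) = 22 + 2*g*m**2 (V(g, m) = ((2*g)*m)*m + 22 = (2*g*m)*m + 22 = 2*g*m**2 + 22 = 22 + 2*g*m**2)
173 - V(a, 2) = 173 - (22 + 2*(-2)*2**2) = 173 - (22 + 2*(-2)*4) = 173 - (22 - 16) = 173 - 1*6 = 173 - 6 = 167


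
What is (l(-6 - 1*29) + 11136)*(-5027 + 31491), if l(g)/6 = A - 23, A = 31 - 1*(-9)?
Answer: 297402432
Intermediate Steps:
A = 40 (A = 31 + 9 = 40)
l(g) = 102 (l(g) = 6*(40 - 23) = 6*17 = 102)
(l(-6 - 1*29) + 11136)*(-5027 + 31491) = (102 + 11136)*(-5027 + 31491) = 11238*26464 = 297402432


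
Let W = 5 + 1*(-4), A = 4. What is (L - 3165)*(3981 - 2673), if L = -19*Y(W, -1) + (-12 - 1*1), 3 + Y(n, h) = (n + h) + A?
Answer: -4181676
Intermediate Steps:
W = 1 (W = 5 - 4 = 1)
Y(n, h) = 1 + h + n (Y(n, h) = -3 + ((n + h) + 4) = -3 + ((h + n) + 4) = -3 + (4 + h + n) = 1 + h + n)
L = -32 (L = -19*(1 - 1 + 1) + (-12 - 1*1) = -19*1 + (-12 - 1) = -19 - 13 = -32)
(L - 3165)*(3981 - 2673) = (-32 - 3165)*(3981 - 2673) = -3197*1308 = -4181676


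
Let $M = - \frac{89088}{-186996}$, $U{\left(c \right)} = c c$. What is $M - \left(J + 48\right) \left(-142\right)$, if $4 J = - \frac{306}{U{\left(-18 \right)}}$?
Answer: $\frac{3805152791}{560988} \approx 6782.9$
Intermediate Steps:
$U{\left(c \right)} = c^{2}$
$J = - \frac{17}{72}$ ($J = \frac{\left(-306\right) \frac{1}{\left(-18\right)^{2}}}{4} = \frac{\left(-306\right) \frac{1}{324}}{4} = \frac{1}{4} \left(- \frac{17}{18}\right) = - \frac{17}{72} \approx -0.23611$)
$M = \frac{7424}{15583}$ ($M = \left(-89088\right) \left(- \frac{1}{186996}\right) = \frac{7424}{15583} \approx 0.47642$)
$M - \left(J + 48\right) \left(-142\right) = \frac{7424}{15583} - \left(- \frac{17}{72} + 48\right) \left(-142\right) = \frac{7424}{15583} - \frac{3439}{72} \left(-142\right) = \frac{7424}{15583} - - \frac{244169}{36} = \frac{7424}{15583} + \frac{244169}{36} = \frac{3805152791}{560988}$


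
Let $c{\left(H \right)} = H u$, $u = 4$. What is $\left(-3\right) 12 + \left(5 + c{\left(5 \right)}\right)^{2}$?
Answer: $589$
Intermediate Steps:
$c{\left(H \right)} = 4 H$ ($c{\left(H \right)} = H 4 = 4 H$)
$\left(-3\right) 12 + \left(5 + c{\left(5 \right)}\right)^{2} = \left(-3\right) 12 + \left(5 + 4 \cdot 5\right)^{2} = -36 + \left(5 + 20\right)^{2} = -36 + 25^{2} = -36 + 625 = 589$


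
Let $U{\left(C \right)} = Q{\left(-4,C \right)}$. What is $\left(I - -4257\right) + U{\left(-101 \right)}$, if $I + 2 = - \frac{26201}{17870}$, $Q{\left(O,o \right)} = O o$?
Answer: $\frac{83230129}{17870} \approx 4657.5$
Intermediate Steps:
$U{\left(C \right)} = - 4 C$
$I = - \frac{61941}{17870}$ ($I = -2 - \frac{26201}{17870} = - \frac{61941}{17870} \approx -3.4662$)
$\left(I - -4257\right) + U{\left(-101 \right)} = \left(- \frac{61941}{17870} - -4257\right) - -404 = \left(- \frac{61941}{17870} + 4257\right) + 404 = \frac{76010649}{17870} + 404 = \frac{83230129}{17870}$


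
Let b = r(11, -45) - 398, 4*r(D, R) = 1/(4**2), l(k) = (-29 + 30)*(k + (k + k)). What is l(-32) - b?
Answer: 19327/64 ≈ 301.98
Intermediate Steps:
l(k) = 3*k (l(k) = 1*(k + 2*k) = 1*(3*k) = 3*k)
r(D, R) = 1/64 (r(D, R) = 1/(4*(4**2)) = (1/4)/16 = (1/4)*(1/16) = 1/64)
b = -25471/64 (b = 1/64 - 398 = -25471/64 ≈ -397.98)
l(-32) - b = 3*(-32) - 1*(-25471/64) = -96 + 25471/64 = 19327/64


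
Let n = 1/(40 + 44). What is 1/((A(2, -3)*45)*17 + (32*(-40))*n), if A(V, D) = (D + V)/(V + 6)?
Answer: -168/18625 ≈ -0.0090201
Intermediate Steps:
A(V, D) = (D + V)/(6 + V)
n = 1/84 ≈ 0.011905
1/((A(2, -3)*45)*17 + (32*(-40))*n) = 1/((((-3 + 2)/(6 + 2))*45)*17 + (32*(-40))*(1/84)) = 1/(((-1/8)*45)*17 - 1280*1/84) = 1/((((⅛)*(-1))*45)*17 - 320/21) = 1/(-⅛*45*17 - 320/21) = 1/(-45/8*17 - 320/21) = 1/(-765/8 - 320/21) = 1/(-18625/168) = -168/18625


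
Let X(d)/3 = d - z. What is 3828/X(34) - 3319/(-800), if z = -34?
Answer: 311623/13600 ≈ 22.913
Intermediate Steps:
X(d) = 102 + 3*d (X(d) = 3*(d - 1*(-34)) = 3*(d + 34) = 3*(34 + d) = 102 + 3*d)
3828/X(34) - 3319/(-800) = 3828/(102 + 3*34) - 3319/(-800) = 3828/(102 + 102) - 3319*(-1/800) = 3828/204 + 3319/800 = 3828*(1/204) + 3319/800 = 319/17 + 3319/800 = 311623/13600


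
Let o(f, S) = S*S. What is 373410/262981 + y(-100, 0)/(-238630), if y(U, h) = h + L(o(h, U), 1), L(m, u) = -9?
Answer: 89109195129/62755156030 ≈ 1.4200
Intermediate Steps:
o(f, S) = S**2
y(U, h) = -9 + h (y(U, h) = h - 9 = -9 + h)
373410/262981 + y(-100, 0)/(-238630) = 373410/262981 + (-9 + 0)/(-238630) = 373410*(1/262981) - 9*(-1/238630) = 373410/262981 + 9/238630 = 89109195129/62755156030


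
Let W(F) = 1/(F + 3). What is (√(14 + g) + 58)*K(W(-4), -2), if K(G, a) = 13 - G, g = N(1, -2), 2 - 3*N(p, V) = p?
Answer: 812 + 14*√129/3 ≈ 865.00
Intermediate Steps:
N(p, V) = ⅔ - p/3
g = ⅓ (g = ⅔ - ⅓*1 = ⅔ - ⅓ = ⅓ ≈ 0.33333)
W(F) = 1/(3 + F)
(√(14 + g) + 58)*K(W(-4), -2) = (√(14 + ⅓) + 58)*(13 - 1/(3 - 4)) = (√(43/3) + 58)*(13 - 1/(-1)) = (√129/3 + 58)*(13 - 1*(-1)) = (58 + √129/3)*(13 + 1) = (58 + √129/3)*14 = 812 + 14*√129/3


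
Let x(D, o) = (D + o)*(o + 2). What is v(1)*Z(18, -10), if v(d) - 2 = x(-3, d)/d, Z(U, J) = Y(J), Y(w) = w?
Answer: 40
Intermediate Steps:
x(D, o) = (2 + o)*(D + o) (x(D, o) = (D + o)*(2 + o) = (2 + o)*(D + o))
Z(U, J) = J
v(d) = 2 + (-6 + d² - d)/d (v(d) = 2 + (d² + 2*(-3) + 2*d - 3*d)/d = 2 + (d² - 6 + 2*d - 3*d)/d = 2 + (-6 + d² - d)/d)
v(1)*Z(18, -10) = (1 + 1 - 6/1)*(-10) = (1 + 1 - 6*1)*(-10) = (1 + 1 - 6)*(-10) = -4*(-10) = 40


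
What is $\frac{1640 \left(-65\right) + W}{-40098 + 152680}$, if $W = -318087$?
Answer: $- \frac{424687}{112582} \approx -3.7722$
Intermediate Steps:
$\frac{1640 \left(-65\right) + W}{-40098 + 152680} = \frac{1640 \left(-65\right) - 318087}{-40098 + 152680} = \frac{-106600 - 318087}{112582} = \left(-424687\right) \frac{1}{112582} = - \frac{424687}{112582}$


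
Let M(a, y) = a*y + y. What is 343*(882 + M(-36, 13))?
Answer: 146461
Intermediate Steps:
M(a, y) = y + a*y
343*(882 + M(-36, 13)) = 343*(882 + 13*(1 - 36)) = 343*(882 + 13*(-35)) = 343*(882 - 455) = 343*427 = 146461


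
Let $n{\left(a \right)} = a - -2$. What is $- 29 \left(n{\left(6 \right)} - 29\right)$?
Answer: $609$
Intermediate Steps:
$n{\left(a \right)} = 2 + a$ ($n{\left(a \right)} = a + 2 = 2 + a$)
$- 29 \left(n{\left(6 \right)} - 29\right) = - 29 \left(\left(2 + 6\right) - 29\right) = - 29 \left(8 - 29\right) = \left(-29\right) \left(-21\right) = 609$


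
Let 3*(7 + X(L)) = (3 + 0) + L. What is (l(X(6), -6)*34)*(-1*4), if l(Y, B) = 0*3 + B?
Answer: 816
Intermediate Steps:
X(L) = -6 + L/3 (X(L) = -7 + ((3 + 0) + L)/3 = -7 + (3 + L)/3 = -7 + (1 + L/3) = -6 + L/3)
l(Y, B) = B (l(Y, B) = 0 + B = B)
(l(X(6), -6)*34)*(-1*4) = (-6*34)*(-1*4) = -204*(-4) = 816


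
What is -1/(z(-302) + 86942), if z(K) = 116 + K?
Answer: -1/86756 ≈ -1.1527e-5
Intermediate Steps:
-1/(z(-302) + 86942) = -1/((116 - 302) + 86942) = -1/(-186 + 86942) = -1/86756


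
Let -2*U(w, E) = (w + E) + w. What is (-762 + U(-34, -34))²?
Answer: 505521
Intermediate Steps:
U(w, E) = -w - E/2 (U(w, E) = -((w + E) + w)/2 = -((E + w) + w)/2 = -(E + 2*w)/2 = -w - E/2)
(-762 + U(-34, -34))² = (-762 + (-1*(-34) - ½*(-34)))² = (-762 + (34 + 17))² = (-762 + 51)² = (-711)² = 505521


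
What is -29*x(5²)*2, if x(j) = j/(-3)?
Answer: 1450/3 ≈ 483.33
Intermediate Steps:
x(j) = -j/3 (x(j) = j*(-⅓) = -j/3)
-29*x(5²)*2 = -(-29)*5²/3*2 = -(-29)*25/3*2 = -29*(-25/3)*2 = (725/3)*2 = 1450/3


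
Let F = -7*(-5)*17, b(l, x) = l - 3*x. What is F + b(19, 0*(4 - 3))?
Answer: 614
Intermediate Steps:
F = 595 (F = 35*17 = 595)
F + b(19, 0*(4 - 3)) = 595 + (19 - 0*(4 - 3)) = 595 + (19 - 0) = 595 + (19 - 3*0) = 595 + (19 + 0) = 595 + 19 = 614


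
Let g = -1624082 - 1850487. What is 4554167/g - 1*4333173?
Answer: -15055913131604/3474569 ≈ -4.3332e+6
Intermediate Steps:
g = -3474569
4554167/g - 1*4333173 = 4554167/(-3474569) - 1*4333173 = 4554167*(-1/3474569) - 4333173 = -4554167/3474569 - 4333173 = -15055913131604/3474569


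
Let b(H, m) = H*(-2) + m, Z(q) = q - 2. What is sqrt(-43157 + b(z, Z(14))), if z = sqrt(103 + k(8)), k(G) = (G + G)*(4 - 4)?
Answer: sqrt(-43145 - 2*sqrt(103)) ≈ 207.76*I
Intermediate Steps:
k(G) = 0 (k(G) = (2*G)*0 = 0)
Z(q) = -2 + q
z = sqrt(103) (z = sqrt(103 + 0) = sqrt(103) ≈ 10.149)
b(H, m) = m - 2*H (b(H, m) = -2*H + m = m - 2*H)
sqrt(-43157 + b(z, Z(14))) = sqrt(-43157 + ((-2 + 14) - 2*sqrt(103))) = sqrt(-43157 + (12 - 2*sqrt(103))) = sqrt(-43145 - 2*sqrt(103))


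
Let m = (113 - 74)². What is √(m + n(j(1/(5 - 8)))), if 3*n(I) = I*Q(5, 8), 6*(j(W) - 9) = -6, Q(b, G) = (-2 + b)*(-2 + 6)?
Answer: √1553 ≈ 39.408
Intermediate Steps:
Q(b, G) = -8 + 4*b (Q(b, G) = (-2 + b)*4 = -8 + 4*b)
j(W) = 8 (j(W) = 9 + (⅙)*(-6) = 9 - 1 = 8)
m = 1521 (m = 39² = 1521)
n(I) = 4*I (n(I) = (I*(-8 + 4*5))/3 = (I*(-8 + 20))/3 = (I*12)/3 = (12*I)/3 = 4*I)
√(m + n(j(1/(5 - 8)))) = √(1521 + 4*8) = √(1521 + 32) = √1553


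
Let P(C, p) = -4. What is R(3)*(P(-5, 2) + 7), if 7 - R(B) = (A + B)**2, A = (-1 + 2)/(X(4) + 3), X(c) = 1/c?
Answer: -1998/169 ≈ -11.822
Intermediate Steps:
A = 4/13 (A = (-1 + 2)/(1/4 + 3) = 1/(1/4 + 3) = 1/(13/4) = 1*(4/13) = 4/13 ≈ 0.30769)
R(B) = 7 - (4/13 + B)**2
R(3)*(P(-5, 2) + 7) = (7 - (4 + 13*3)**2/169)*(-4 + 7) = (7 - (4 + 39)**2/169)*3 = (7 - 1/169*43**2)*3 = (7 - 1/169*1849)*3 = (7 - 1849/169)*3 = -666/169*3 = -1998/169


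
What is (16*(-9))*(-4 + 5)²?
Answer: -144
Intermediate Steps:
(16*(-9))*(-4 + 5)² = -144*1² = -144*1 = -144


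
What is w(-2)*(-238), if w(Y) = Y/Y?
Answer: -238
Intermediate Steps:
w(Y) = 1
w(-2)*(-238) = 1*(-238) = -238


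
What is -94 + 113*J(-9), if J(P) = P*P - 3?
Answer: 8720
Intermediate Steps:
J(P) = -3 + P² (J(P) = P² - 3 = -3 + P²)
-94 + 113*J(-9) = -94 + 113*(-3 + (-9)²) = -94 + 113*(-3 + 81) = -94 + 113*78 = -94 + 8814 = 8720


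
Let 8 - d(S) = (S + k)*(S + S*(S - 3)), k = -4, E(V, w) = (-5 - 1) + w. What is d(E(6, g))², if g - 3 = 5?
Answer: 64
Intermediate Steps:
g = 8 (g = 3 + 5 = 8)
E(V, w) = -6 + w
d(S) = 8 - (-4 + S)*(S + S*(-3 + S)) (d(S) = 8 - (S - 4)*(S + S*(S - 3)) = 8 - (-4 + S)*(S + S*(-3 + S)))
d(E(6, g))² = (8 - (-6 + 8)³ - 8*(-6 + 8) + 6*(-6 + 8)²)² = (8 - 1*2³ - 8*2 + 6*2²)² = (8 - 1*8 - 16 + 6*4)² = (8 - 8 - 16 + 24)² = 8² = 64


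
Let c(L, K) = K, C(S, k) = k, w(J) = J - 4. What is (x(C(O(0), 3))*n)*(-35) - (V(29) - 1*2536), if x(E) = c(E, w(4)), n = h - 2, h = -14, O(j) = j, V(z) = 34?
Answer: 2502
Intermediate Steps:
w(J) = -4 + J
n = -16 (n = -14 - 2 = -16)
x(E) = 0 (x(E) = -4 + 4 = 0)
(x(C(O(0), 3))*n)*(-35) - (V(29) - 1*2536) = (0*(-16))*(-35) - (34 - 1*2536) = 0*(-35) - (34 - 2536) = 0 - 1*(-2502) = 0 + 2502 = 2502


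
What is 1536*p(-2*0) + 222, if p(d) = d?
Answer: 222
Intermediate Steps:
1536*p(-2*0) + 222 = 1536*(-2*0) + 222 = 1536*0 + 222 = 0 + 222 = 222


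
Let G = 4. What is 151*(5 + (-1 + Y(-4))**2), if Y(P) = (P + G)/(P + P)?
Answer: 906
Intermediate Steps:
Y(P) = (4 + P)/(2*P) (Y(P) = (P + 4)/(P + P) = (4 + P)/((2*P)) = (4 + P)*(1/(2*P)) = (4 + P)/(2*P))
151*(5 + (-1 + Y(-4))**2) = 151*(5 + (-1 + (1/2)*(4 - 4)/(-4))**2) = 151*(5 + (-1 + (1/2)*(-1/4)*0)**2) = 151*(5 + (-1 + 0)**2) = 151*(5 + (-1)**2) = 151*(5 + 1) = 151*6 = 906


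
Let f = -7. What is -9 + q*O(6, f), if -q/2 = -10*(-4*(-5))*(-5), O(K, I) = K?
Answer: -12009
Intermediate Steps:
q = -2000 (q = -(-20)*-4*(-5)*(-5) = -(-20)*20*(-5) = -(-20)*(-100) = -2*1000 = -2000)
-9 + q*O(6, f) = -9 - 2000*6 = -9 - 12000 = -12009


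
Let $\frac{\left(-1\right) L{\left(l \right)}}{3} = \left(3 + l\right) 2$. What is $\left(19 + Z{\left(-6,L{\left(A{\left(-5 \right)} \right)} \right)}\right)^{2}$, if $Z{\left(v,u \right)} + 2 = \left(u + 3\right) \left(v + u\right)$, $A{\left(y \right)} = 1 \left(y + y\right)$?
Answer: $2679769$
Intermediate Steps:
$A{\left(y \right)} = 2 y$ ($A{\left(y \right)} = 1 \cdot 2 y = 2 y$)
$L{\left(l \right)} = -18 - 6 l$ ($L{\left(l \right)} = - 3 \left(3 + l\right) 2 = - 3 \left(6 + 2 l\right) = -18 - 6 l$)
$Z{\left(v,u \right)} = -2 + \left(3 + u\right) \left(u + v\right)$ ($Z{\left(v,u \right)} = -2 + \left(u + 3\right) \left(v + u\right) = -2 + \left(3 + u\right) \left(u + v\right)$)
$\left(19 + Z{\left(-6,L{\left(A{\left(-5 \right)} \right)} \right)}\right)^{2} = \left(19 + \left(-2 + \left(-18 - 6 \cdot 2 \left(-5\right)\right)^{2} + 3 \left(-18 - 6 \cdot 2 \left(-5\right)\right) + 3 \left(-6\right) + \left(-18 - 6 \cdot 2 \left(-5\right)\right) \left(-6\right)\right)\right)^{2} = \left(19 + \left(-2 + \left(-18 - -60\right)^{2} + 3 \left(-18 - -60\right) - 18 + \left(-18 - -60\right) \left(-6\right)\right)\right)^{2} = \left(19 + \left(-2 + \left(-18 + 60\right)^{2} + 3 \left(-18 + 60\right) - 18 + \left(-18 + 60\right) \left(-6\right)\right)\right)^{2} = \left(19 + \left(-2 + 42^{2} + 3 \cdot 42 - 18 + 42 \left(-6\right)\right)\right)^{2} = \left(19 - -1618\right)^{2} = \left(19 + 1618\right)^{2} = 1637^{2} = 2679769$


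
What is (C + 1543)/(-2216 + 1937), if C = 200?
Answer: -581/93 ≈ -6.2473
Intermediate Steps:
(C + 1543)/(-2216 + 1937) = (200 + 1543)/(-2216 + 1937) = 1743/(-279) = 1743*(-1/279) = -581/93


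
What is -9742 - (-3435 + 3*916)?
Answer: -9055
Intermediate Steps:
-9742 - (-3435 + 3*916) = -9742 - (-3435 + 2748) = -9742 - 1*(-687) = -9742 + 687 = -9055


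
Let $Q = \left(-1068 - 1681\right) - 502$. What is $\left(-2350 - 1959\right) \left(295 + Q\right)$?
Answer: $12737404$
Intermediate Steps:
$Q = -3251$ ($Q = -2749 - 502 = -3251$)
$\left(-2350 - 1959\right) \left(295 + Q\right) = \left(-2350 - 1959\right) \left(295 - 3251\right) = \left(-4309\right) \left(-2956\right) = 12737404$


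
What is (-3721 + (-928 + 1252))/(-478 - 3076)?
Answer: 3397/3554 ≈ 0.95582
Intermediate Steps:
(-3721 + (-928 + 1252))/(-478 - 3076) = (-3721 + 324)/(-3554) = -3397*(-1/3554) = 3397/3554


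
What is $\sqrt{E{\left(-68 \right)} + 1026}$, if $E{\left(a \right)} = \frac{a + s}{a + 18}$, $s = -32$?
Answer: $2 \sqrt{257} \approx 32.062$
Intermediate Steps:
$E{\left(a \right)} = \frac{-32 + a}{18 + a}$ ($E{\left(a \right)} = \frac{a - 32}{a + 18} = \frac{-32 + a}{18 + a}$)
$\sqrt{E{\left(-68 \right)} + 1026} = \sqrt{\frac{-32 - 68}{18 - 68} + 1026} = \sqrt{\frac{1}{-50} \left(-100\right) + 1026} = \sqrt{\left(- \frac{1}{50}\right) \left(-100\right) + 1026} = \sqrt{2 + 1026} = \sqrt{1028} = 2 \sqrt{257}$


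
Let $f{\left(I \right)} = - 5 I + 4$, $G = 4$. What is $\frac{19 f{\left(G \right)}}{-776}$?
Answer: $\frac{38}{97} \approx 0.39175$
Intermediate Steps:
$f{\left(I \right)} = 4 - 5 I$
$\frac{19 f{\left(G \right)}}{-776} = \frac{19 \left(4 - 20\right)}{-776} = 19 \left(4 - 20\right) \left(- \frac{1}{776}\right) = 19 \left(-16\right) \left(- \frac{1}{776}\right) = \left(-304\right) \left(- \frac{1}{776}\right) = \frac{38}{97}$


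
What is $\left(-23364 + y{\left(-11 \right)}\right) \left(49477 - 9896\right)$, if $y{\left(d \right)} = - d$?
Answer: $-924335093$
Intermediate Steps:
$\left(-23364 + y{\left(-11 \right)}\right) \left(49477 - 9896\right) = \left(-23364 - -11\right) \left(49477 - 9896\right) = \left(-23364 + 11\right) 39581 = \left(-23353\right) 39581 = -924335093$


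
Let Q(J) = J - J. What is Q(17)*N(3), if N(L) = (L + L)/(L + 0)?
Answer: 0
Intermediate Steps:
N(L) = 2 (N(L) = (2*L)/L = 2)
Q(J) = 0
Q(17)*N(3) = 0*2 = 0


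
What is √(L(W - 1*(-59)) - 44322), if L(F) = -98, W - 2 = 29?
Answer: 2*I*√11105 ≈ 210.76*I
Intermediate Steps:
W = 31 (W = 2 + 29 = 31)
√(L(W - 1*(-59)) - 44322) = √(-98 - 44322) = √(-44420) = 2*I*√11105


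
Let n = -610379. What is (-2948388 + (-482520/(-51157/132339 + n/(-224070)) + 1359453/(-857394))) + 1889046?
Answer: -36182856741853284229/28585655143626 ≈ -1.2658e+6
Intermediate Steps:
(-2948388 + (-482520/(-51157/132339 + n/(-224070)) + 1359453/(-857394))) + 1889046 = (-2948388 + (-482520/(-51157/132339 - 610379/(-224070)) + 1359453/(-857394))) + 1889046 = (-2948388 + (-482520/(-51157*1/132339 - 610379*(-1/224070)) + 1359453*(-1/857394))) + 1889046 = (-2948388 + (-482520/(-51157/132339 + 7927/2910) - 453151/285798)) + 1889046 = (-2948388 + (-482520/100020487/42789610 - 453151/285798)) + 1889046 = (-2948388 + (-482520*42789610/100020487 - 453151/285798)) + 1889046 = (-2948388 + (-20646842617200/100020487 - 453151/285798)) + 1889046 = (-2948388 - 5900871650694230137/28585655143626) + 1889046 = -90182474248299405025/28585655143626 + 1889046 = -36182856741853284229/28585655143626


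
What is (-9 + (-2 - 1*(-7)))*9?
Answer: -36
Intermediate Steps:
(-9 + (-2 - 1*(-7)))*9 = (-9 + (-2 + 7))*9 = (-9 + 5)*9 = -4*9 = -36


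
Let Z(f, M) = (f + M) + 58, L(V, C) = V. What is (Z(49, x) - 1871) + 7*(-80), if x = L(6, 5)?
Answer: -2318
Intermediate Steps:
x = 6
Z(f, M) = 58 + M + f (Z(f, M) = (M + f) + 58 = 58 + M + f)
(Z(49, x) - 1871) + 7*(-80) = ((58 + 6 + 49) - 1871) + 7*(-80) = (113 - 1871) - 560 = -1758 - 560 = -2318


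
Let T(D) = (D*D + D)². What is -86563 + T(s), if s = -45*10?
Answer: 40824115937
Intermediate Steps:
s = -450
T(D) = (D + D²)² (T(D) = (D² + D)² = (D + D²)²)
-86563 + T(s) = -86563 + (-450)²*(1 - 450)² = -86563 + 202500*(-449)² = -86563 + 202500*201601 = -86563 + 40824202500 = 40824115937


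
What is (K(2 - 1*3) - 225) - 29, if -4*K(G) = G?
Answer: -1015/4 ≈ -253.75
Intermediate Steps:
K(G) = -G/4
(K(2 - 1*3) - 225) - 29 = (-(2 - 1*3)/4 - 225) - 29 = (-(2 - 3)/4 - 225) - 29 = (-¼*(-1) - 225) - 29 = (¼ - 225) - 29 = -899/4 - 29 = -1015/4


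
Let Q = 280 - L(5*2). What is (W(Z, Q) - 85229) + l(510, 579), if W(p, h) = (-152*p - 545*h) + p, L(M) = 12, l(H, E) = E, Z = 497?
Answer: -305757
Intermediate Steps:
Q = 268 (Q = 280 - 1*12 = 280 - 12 = 268)
W(p, h) = -545*h - 151*p (W(p, h) = (-545*h - 152*p) + p = -545*h - 151*p)
(W(Z, Q) - 85229) + l(510, 579) = ((-545*268 - 151*497) - 85229) + 579 = ((-146060 - 75047) - 85229) + 579 = (-221107 - 85229) + 579 = -306336 + 579 = -305757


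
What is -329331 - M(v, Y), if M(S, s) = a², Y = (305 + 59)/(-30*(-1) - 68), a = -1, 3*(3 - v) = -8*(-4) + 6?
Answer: -329332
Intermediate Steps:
v = -29/3 (v = 3 - (-8*(-4) + 6)/3 = 3 - (32 + 6)/3 = 3 - ⅓*38 = 3 - 38/3 = -29/3 ≈ -9.6667)
Y = -182/19 (Y = 364/(30 - 68) = 364/(-38) = 364*(-1/38) = -182/19 ≈ -9.5789)
M(S, s) = 1 (M(S, s) = (-1)² = 1)
-329331 - M(v, Y) = -329331 - 1*1 = -329331 - 1 = -329332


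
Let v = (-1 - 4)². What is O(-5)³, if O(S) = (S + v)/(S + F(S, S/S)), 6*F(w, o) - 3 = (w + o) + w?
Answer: -1000/27 ≈ -37.037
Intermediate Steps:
F(w, o) = ½ + w/3 + o/6 (F(w, o) = ½ + ((w + o) + w)/6 = ½ + ((o + w) + w)/6 = ½ + (o + 2*w)/6 = ½ + (w/3 + o/6) = ½ + w/3 + o/6)
v = 25 (v = (-5)² = 25)
O(S) = (25 + S)/(⅔ + 4*S/3) (O(S) = (S + 25)/(S + (½ + S/3 + (S/S)/6)) = (25 + S)/(S + (½ + S/3 + (⅙)*1)) = (25 + S)/(S + (½ + S/3 + ⅙)) = (25 + S)/(S + (⅔ + S/3)) = (25 + S)/(⅔ + 4*S/3))
O(-5)³ = (3*(25 - 5)/(2*(1 + 2*(-5))))³ = ((3/2)*20/(1 - 10))³ = ((3/2)*20/(-9))³ = ((3/2)*(-⅑)*20)³ = (-10/3)³ = -1000/27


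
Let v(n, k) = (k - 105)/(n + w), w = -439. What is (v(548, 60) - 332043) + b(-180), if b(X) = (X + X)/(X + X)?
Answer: -36192623/109 ≈ -3.3204e+5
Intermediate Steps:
b(X) = 1 (b(X) = (2*X)/((2*X)) = (2*X)*(1/(2*X)) = 1)
v(n, k) = (-105 + k)/(-439 + n) (v(n, k) = (k - 105)/(n - 439) = (-105 + k)/(-439 + n))
(v(548, 60) - 332043) + b(-180) = ((-105 + 60)/(-439 + 548) - 332043) + 1 = (-45/109 - 332043) + 1 = -36192732/109 + 1 = -36192623/109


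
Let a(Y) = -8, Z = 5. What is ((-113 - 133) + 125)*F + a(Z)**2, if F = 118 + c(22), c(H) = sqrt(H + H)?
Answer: -14214 - 242*sqrt(11) ≈ -15017.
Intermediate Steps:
c(H) = sqrt(2)*sqrt(H) (c(H) = sqrt(2*H) = sqrt(2)*sqrt(H))
F = 118 + 2*sqrt(11) (F = 118 + sqrt(2)*sqrt(22) = 118 + 2*sqrt(11) ≈ 124.63)
((-113 - 133) + 125)*F + a(Z)**2 = ((-113 - 133) + 125)*(118 + 2*sqrt(11)) + (-8)**2 = (-246 + 125)*(118 + 2*sqrt(11)) + 64 = -121*(118 + 2*sqrt(11)) + 64 = (-14278 - 242*sqrt(11)) + 64 = -14214 - 242*sqrt(11)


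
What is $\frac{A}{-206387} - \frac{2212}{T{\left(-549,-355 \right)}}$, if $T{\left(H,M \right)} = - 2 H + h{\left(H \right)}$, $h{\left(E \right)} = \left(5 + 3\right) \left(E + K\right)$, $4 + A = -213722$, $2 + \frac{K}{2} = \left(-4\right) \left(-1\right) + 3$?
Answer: $\frac{3193976}{1852871} \approx 1.7238$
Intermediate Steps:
$K = 10$ ($K = -4 + 2 \left(\left(-4\right) \left(-1\right) + 3\right) = -4 + 2 \left(4 + 3\right) = -4 + 2 \cdot 7 = -4 + 14 = 10$)
$A = -213726$ ($A = -4 - 213722 = -213726$)
$h{\left(E \right)} = 80 + 8 E$ ($h{\left(E \right)} = \left(5 + 3\right) \left(E + 10\right) = 8 \left(10 + E\right) = 80 + 8 E$)
$T{\left(H,M \right)} = 80 + 6 H$ ($T{\left(H,M \right)} = - 2 H + \left(80 + 8 H\right) = 80 + 6 H$)
$\frac{A}{-206387} - \frac{2212}{T{\left(-549,-355 \right)}} = - \frac{213726}{-206387} - \frac{2212}{80 + 6 \left(-549\right)} = \left(-213726\right) \left(- \frac{1}{206387}\right) - \frac{2212}{80 - 3294} = \frac{1194}{1153} - \frac{2212}{-3214} = \frac{1194}{1153} - - \frac{1106}{1607} = \frac{1194}{1153} + \frac{1106}{1607} = \frac{3193976}{1852871}$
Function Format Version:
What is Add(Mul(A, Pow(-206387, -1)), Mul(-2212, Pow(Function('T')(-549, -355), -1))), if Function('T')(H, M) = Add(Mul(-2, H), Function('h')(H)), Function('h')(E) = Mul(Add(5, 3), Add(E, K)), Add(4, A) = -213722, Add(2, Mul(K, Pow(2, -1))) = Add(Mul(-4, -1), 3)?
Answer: Rational(3193976, 1852871) ≈ 1.7238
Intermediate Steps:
K = 10 (K = Add(-4, Mul(2, Add(Mul(-4, -1), 3))) = Add(-4, Mul(2, Add(4, 3))) = Add(-4, Mul(2, 7)) = Add(-4, 14) = 10)
A = -213726 (A = Add(-4, -213722) = -213726)
Function('h')(E) = Add(80, Mul(8, E)) (Function('h')(E) = Mul(Add(5, 3), Add(E, 10)) = Mul(8, Add(10, E)) = Add(80, Mul(8, E)))
Function('T')(H, M) = Add(80, Mul(6, H)) (Function('T')(H, M) = Add(Mul(-2, H), Add(80, Mul(8, H))) = Add(80, Mul(6, H)))
Add(Mul(A, Pow(-206387, -1)), Mul(-2212, Pow(Function('T')(-549, -355), -1))) = Add(Mul(-213726, Pow(-206387, -1)), Mul(-2212, Pow(Add(80, Mul(6, -549)), -1))) = Add(Mul(-213726, Rational(-1, 206387)), Mul(-2212, Pow(Add(80, -3294), -1))) = Add(Rational(1194, 1153), Mul(-2212, Pow(-3214, -1))) = Add(Rational(1194, 1153), Mul(-2212, Rational(-1, 3214))) = Add(Rational(1194, 1153), Rational(1106, 1607)) = Rational(3193976, 1852871)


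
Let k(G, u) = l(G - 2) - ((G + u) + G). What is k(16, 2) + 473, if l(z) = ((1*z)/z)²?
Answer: 440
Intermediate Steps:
l(z) = 1 (l(z) = (z/z)² = 1² = 1)
k(G, u) = 1 - u - 2*G (k(G, u) = 1 - ((G + u) + G) = 1 - (u + 2*G) = 1 + (-u - 2*G) = 1 - u - 2*G)
k(16, 2) + 473 = (1 - 1*2 - 2*16) + 473 = (1 - 2 - 32) + 473 = -33 + 473 = 440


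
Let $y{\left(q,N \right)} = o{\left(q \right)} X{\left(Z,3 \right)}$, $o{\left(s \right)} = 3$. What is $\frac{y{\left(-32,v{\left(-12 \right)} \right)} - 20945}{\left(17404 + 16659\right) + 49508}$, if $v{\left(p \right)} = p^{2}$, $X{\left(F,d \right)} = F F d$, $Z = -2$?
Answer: $- \frac{20909}{83571} \approx -0.25019$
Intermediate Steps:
$X{\left(F,d \right)} = d F^{2}$ ($X{\left(F,d \right)} = F^{2} d = d F^{2}$)
$y{\left(q,N \right)} = 36$ ($y{\left(q,N \right)} = 3 \cdot 3 \left(-2\right)^{2} = 3 \cdot 3 \cdot 4 = 3 \cdot 12 = 36$)
$\frac{y{\left(-32,v{\left(-12 \right)} \right)} - 20945}{\left(17404 + 16659\right) + 49508} = \frac{36 - 20945}{\left(17404 + 16659\right) + 49508} = - \frac{20909}{34063 + 49508} = - \frac{20909}{83571}$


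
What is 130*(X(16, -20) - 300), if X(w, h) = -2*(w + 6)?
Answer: -44720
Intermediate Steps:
X(w, h) = -12 - 2*w (X(w, h) = -2*(6 + w) = -12 - 2*w)
130*(X(16, -20) - 300) = 130*((-12 - 2*16) - 300) = 130*((-12 - 32) - 300) = 130*(-44 - 300) = 130*(-344) = -44720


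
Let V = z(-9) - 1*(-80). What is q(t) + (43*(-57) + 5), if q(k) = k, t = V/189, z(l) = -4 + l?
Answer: -462227/189 ≈ -2445.6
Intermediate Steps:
V = 67 (V = (-4 - 9) - 1*(-80) = -13 + 80 = 67)
t = 67/189 ≈ 0.35450
q(t) + (43*(-57) + 5) = 67/189 + (43*(-57) + 5) = 67/189 + (-2451 + 5) = 67/189 - 2446 = -462227/189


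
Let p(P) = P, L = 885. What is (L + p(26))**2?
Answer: 829921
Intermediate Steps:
(L + p(26))**2 = (885 + 26)**2 = 911**2 = 829921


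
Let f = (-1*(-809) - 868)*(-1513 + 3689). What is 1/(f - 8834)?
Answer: -1/137218 ≈ -7.2877e-6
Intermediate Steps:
f = -128384 (f = (809 - 868)*2176 = -59*2176 = -128384)
1/(f - 8834) = 1/(-128384 - 8834) = 1/(-137218) = -1/137218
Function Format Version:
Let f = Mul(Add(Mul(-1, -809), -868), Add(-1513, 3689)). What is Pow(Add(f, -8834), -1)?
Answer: Rational(-1, 137218) ≈ -7.2877e-6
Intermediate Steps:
f = -128384 (f = Mul(Add(809, -868), 2176) = Mul(-59, 2176) = -128384)
Pow(Add(f, -8834), -1) = Pow(Add(-128384, -8834), -1) = Pow(-137218, -1) = Rational(-1, 137218)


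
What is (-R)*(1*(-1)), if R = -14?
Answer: -14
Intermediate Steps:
(-R)*(1*(-1)) = (-1*(-14))*(1*(-1)) = 14*(-1) = -14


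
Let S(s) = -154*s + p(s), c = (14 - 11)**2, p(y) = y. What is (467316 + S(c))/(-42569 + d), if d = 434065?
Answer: 465939/391496 ≈ 1.1901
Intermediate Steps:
c = 9 (c = 3**2 = 9)
S(s) = -153*s (S(s) = -154*s + s = -153*s)
(467316 + S(c))/(-42569 + d) = (467316 - 153*9)/(-42569 + 434065) = (467316 - 1377)/391496 = 465939*(1/391496) = 465939/391496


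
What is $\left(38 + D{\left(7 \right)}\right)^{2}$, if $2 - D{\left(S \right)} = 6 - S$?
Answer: $1681$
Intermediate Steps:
$D{\left(S \right)} = -4 + S$ ($D{\left(S \right)} = 2 - \left(6 - S\right) = 2 + \left(-6 + S\right) = -4 + S$)
$\left(38 + D{\left(7 \right)}\right)^{2} = \left(38 + \left(-4 + 7\right)\right)^{2} = \left(38 + 3\right)^{2} = 41^{2} = 1681$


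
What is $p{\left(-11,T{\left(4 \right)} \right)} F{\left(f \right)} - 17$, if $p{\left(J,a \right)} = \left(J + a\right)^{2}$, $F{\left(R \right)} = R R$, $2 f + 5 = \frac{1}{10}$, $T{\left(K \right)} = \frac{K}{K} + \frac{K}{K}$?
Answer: $\frac{187681}{400} \approx 469.2$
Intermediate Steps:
$T{\left(K \right)} = 2$ ($T{\left(K \right)} = 1 + 1 = 2$)
$f = - \frac{49}{20}$ ($f = - \frac{5}{2} + \frac{1}{2 \cdot 10} = - \frac{5}{2} + \frac{1}{2} \cdot \frac{1}{10} = - \frac{5}{2} + \frac{1}{20} = - \frac{49}{20} \approx -2.45$)
$F{\left(R \right)} = R^{2}$
$p{\left(-11,T{\left(4 \right)} \right)} F{\left(f \right)} - 17 = \left(-11 + 2\right)^{2} \left(- \frac{49}{20}\right)^{2} - 17 = \left(-9\right)^{2} \cdot \frac{2401}{400} - 17 = 81 \cdot \frac{2401}{400} - 17 = \frac{194481}{400} - 17 = \frac{187681}{400}$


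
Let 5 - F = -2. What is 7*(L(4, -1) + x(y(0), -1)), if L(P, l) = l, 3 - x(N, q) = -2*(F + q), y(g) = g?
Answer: 98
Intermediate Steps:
F = 7 (F = 5 - 1*(-2) = 5 + 2 = 7)
x(N, q) = 17 + 2*q (x(N, q) = 3 - (-2)*(7 + q) = 3 - (-14 - 2*q) = 3 + (14 + 2*q) = 17 + 2*q)
7*(L(4, -1) + x(y(0), -1)) = 7*(-1 + (17 + 2*(-1))) = 7*(-1 + (17 - 2)) = 7*(-1 + 15) = 7*14 = 98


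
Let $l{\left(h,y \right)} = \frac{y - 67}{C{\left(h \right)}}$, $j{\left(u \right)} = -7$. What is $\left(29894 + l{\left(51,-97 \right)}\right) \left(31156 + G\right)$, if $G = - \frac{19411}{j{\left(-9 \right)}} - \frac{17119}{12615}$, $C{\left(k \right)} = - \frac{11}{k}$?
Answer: $\frac{144319805240768}{138765} \approx 1.04 \cdot 10^{9}$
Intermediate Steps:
$l{\left(h,y \right)} = - \frac{h \left(-67 + y\right)}{11}$ ($l{\left(h,y \right)} = \frac{y - 67}{\left(-11\right) \frac{1}{h}} = \left(-67 + y\right) \left(- \frac{h}{11}\right) = - \frac{h \left(-67 + y\right)}{11}$)
$G = \frac{34964276}{12615}$ ($G = - \frac{19411}{-7} - \frac{17119}{12615} = \left(-19411\right) \left(- \frac{1}{7}\right) - \frac{17119}{12615} = 2773 - \frac{17119}{12615} = \frac{34964276}{12615} \approx 2771.6$)
$\left(29894 + l{\left(51,-97 \right)}\right) \left(31156 + G\right) = \left(29894 + \frac{1}{11} \cdot 51 \left(67 - -97\right)\right) \left(31156 + \frac{34964276}{12615}\right) = \left(29894 + \frac{1}{11} \cdot 51 \left(67 + 97\right)\right) \frac{427997216}{12615} = \left(29894 + \frac{1}{11} \cdot 51 \cdot 164\right) \frac{427997216}{12615} = \left(29894 + \frac{8364}{11}\right) \frac{427997216}{12615} = \frac{337198}{11} \cdot \frac{427997216}{12615} = \frac{144319805240768}{138765}$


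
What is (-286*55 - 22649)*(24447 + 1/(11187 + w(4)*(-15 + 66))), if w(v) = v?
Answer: -3562540627954/3797 ≈ -9.3825e+8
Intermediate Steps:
(-286*55 - 22649)*(24447 + 1/(11187 + w(4)*(-15 + 66))) = (-286*55 - 22649)*(24447 + 1/(11187 + 4*(-15 + 66))) = (-15730 - 22649)*(24447 + 1/(11187 + 4*51)) = -38379*(24447 + 1/(11187 + 204)) = -38379*(24447 + 1/11391) = -38379*278475778/11391 = -3562540627954/3797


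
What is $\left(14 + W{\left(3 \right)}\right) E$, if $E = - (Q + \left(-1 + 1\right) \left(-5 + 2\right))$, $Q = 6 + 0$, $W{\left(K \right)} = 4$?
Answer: $-108$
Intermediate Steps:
$Q = 6$
$E = -6$ ($E = - (6 + \left(-1 + 1\right) \left(-5 + 2\right)) = - (6 + 0 \left(-3\right)) = - (6 + 0) = \left(-1\right) 6 = -6$)
$\left(14 + W{\left(3 \right)}\right) E = \left(14 + 4\right) \left(-6\right) = 18 \left(-6\right) = -108$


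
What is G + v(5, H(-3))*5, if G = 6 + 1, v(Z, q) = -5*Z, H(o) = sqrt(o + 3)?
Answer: -118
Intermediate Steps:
H(o) = sqrt(3 + o)
G = 7
G + v(5, H(-3))*5 = 7 - 5*5*5 = 7 - 25*5 = 7 - 125 = -118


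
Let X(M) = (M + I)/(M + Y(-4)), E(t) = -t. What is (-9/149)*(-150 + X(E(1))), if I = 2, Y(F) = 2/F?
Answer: 1356/149 ≈ 9.1007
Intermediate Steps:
X(M) = (2 + M)/(-½ + M) (X(M) = (M + 2)/(M + 2/(-4)) = (2 + M)/(M + 2*(-¼)) = (2 + M)/(M - ½) = (2 + M)/(-½ + M))
(-9/149)*(-150 + X(E(1))) = (-9/149)*(-150 + 2*(2 - 1*1)/(-1 + 2*(-1*1))) = (-9*1/149)*(-150 + 2*(2 - 1)/(-1 + 2*(-1))) = -9*(-150 + 2*1/(-1 - 2))/149 = -9*(-150 + 2*1/(-3))/149 = -9*(-150 + 2*(-⅓)*1)/149 = -9*(-150 - ⅔)/149 = -9/149*(-452/3) = 1356/149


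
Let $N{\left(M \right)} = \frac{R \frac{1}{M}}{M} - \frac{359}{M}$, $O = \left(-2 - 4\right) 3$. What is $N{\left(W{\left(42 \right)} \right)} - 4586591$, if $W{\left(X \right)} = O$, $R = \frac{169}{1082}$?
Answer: $- \frac{1607905041635}{350568} \approx -4.5866 \cdot 10^{6}$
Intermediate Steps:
$R = \frac{169}{1082}$ ($R = 169 \cdot \frac{1}{1082} = \frac{169}{1082} \approx 0.15619$)
$O = -18$ ($O = \left(-6\right) 3 = -18$)
$W{\left(X \right)} = -18$
$N{\left(M \right)} = - \frac{359}{M} + \frac{169}{1082 M^{2}}$ ($N{\left(M \right)} = \frac{\frac{169}{1082} \frac{1}{M}}{M} - \frac{359}{M} = \frac{169}{1082 M^{2}} - \frac{359}{M} = - \frac{359}{M} + \frac{169}{1082 M^{2}}$)
$N{\left(W{\left(42 \right)} \right)} - 4586591 = \frac{169 - -6991884}{1082 \cdot 324} - 4586591 = \frac{1}{1082} \cdot \frac{1}{324} \left(169 + 6991884\right) - 4586591 = \frac{1}{1082} \cdot \frac{1}{324} \cdot 6992053 - 4586591 = \frac{6992053}{350568} - 4586591 = - \frac{1607905041635}{350568}$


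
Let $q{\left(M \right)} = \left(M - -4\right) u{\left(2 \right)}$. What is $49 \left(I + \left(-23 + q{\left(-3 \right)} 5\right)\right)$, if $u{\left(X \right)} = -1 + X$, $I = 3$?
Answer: $-735$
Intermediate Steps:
$q{\left(M \right)} = 4 + M$ ($q{\left(M \right)} = \left(M - -4\right) \left(-1 + 2\right) = \left(M + 4\right) 1 = \left(4 + M\right) 1 = 4 + M$)
$49 \left(I + \left(-23 + q{\left(-3 \right)} 5\right)\right) = 49 \left(3 - \left(23 - \left(4 - 3\right) 5\right)\right) = 49 \left(3 + \left(-23 + 1 \cdot 5\right)\right) = 49 \left(3 + \left(-23 + 5\right)\right) = 49 \left(3 - 18\right) = 49 \left(-15\right) = -735$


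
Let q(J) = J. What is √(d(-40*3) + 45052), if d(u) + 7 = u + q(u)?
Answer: √44805 ≈ 211.67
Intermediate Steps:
d(u) = -7 + 2*u (d(u) = -7 + (u + u) = -7 + 2*u)
√(d(-40*3) + 45052) = √((-7 + 2*(-40*3)) + 45052) = √((-7 + 2*(-120)) + 45052) = √((-7 - 240) + 45052) = √(-247 + 45052) = √44805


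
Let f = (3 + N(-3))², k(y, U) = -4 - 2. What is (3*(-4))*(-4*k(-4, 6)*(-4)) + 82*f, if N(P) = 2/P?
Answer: 14386/9 ≈ 1598.4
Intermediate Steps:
k(y, U) = -6
f = 49/9 (f = (3 + 2/(-3))² = (3 + 2*(-⅓))² = (3 - ⅔)² = (7/3)² = 49/9 ≈ 5.4444)
(3*(-4))*(-4*k(-4, 6)*(-4)) + 82*f = (3*(-4))*(-4*(-6)*(-4)) + 82*(49/9) = -288*(-4) + 4018/9 = -12*(-96) + 4018/9 = 1152 + 4018/9 = 14386/9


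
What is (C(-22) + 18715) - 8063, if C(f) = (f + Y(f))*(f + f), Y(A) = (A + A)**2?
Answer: -73564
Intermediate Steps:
Y(A) = 4*A**2 (Y(A) = (2*A)**2 = 4*A**2)
C(f) = 2*f*(f + 4*f**2) (C(f) = (f + 4*f**2)*(f + f) = (f + 4*f**2)*(2*f) = 2*f*(f + 4*f**2))
(C(-22) + 18715) - 8063 = ((-22)**2*(2 + 8*(-22)) + 18715) - 8063 = (484*(2 - 176) + 18715) - 8063 = (484*(-174) + 18715) - 8063 = (-84216 + 18715) - 8063 = -65501 - 8063 = -73564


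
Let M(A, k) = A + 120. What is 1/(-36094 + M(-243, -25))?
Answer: -1/36217 ≈ -2.7611e-5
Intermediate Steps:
M(A, k) = 120 + A
1/(-36094 + M(-243, -25)) = 1/(-36094 + (120 - 243)) = 1/(-36094 - 123) = 1/(-36217) = -1/36217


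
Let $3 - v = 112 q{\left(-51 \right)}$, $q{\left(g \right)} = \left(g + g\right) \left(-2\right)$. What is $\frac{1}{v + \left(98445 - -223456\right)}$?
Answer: $\frac{1}{299056} \approx 3.3439 \cdot 10^{-6}$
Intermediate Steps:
$q{\left(g \right)} = - 4 g$ ($q{\left(g \right)} = 2 g \left(-2\right) = - 4 g$)
$v = -22845$ ($v = 3 - 112 \left(\left(-4\right) \left(-51\right)\right) = 3 - 112 \cdot 204 = 3 - 22848 = -22845$)
$\frac{1}{v + \left(98445 - -223456\right)} = \frac{1}{-22845 + \left(98445 - -223456\right)} = \frac{1}{-22845 + \left(98445 + 223456\right)} = \frac{1}{-22845 + 321901} = \frac{1}{299056}$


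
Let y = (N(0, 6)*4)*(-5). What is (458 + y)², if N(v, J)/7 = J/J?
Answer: 101124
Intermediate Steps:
N(v, J) = 7 (N(v, J) = 7*(J/J) = 7*1 = 7)
y = -140 (y = (7*4)*(-5) = 28*(-5) = -140)
(458 + y)² = (458 - 140)² = 318² = 101124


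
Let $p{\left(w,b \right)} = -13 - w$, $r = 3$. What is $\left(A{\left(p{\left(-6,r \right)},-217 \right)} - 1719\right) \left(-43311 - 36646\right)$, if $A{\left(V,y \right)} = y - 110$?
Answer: $163592022$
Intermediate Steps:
$A{\left(V,y \right)} = -110 + y$ ($A{\left(V,y \right)} = y - 110 = -110 + y$)
$\left(A{\left(p{\left(-6,r \right)},-217 \right)} - 1719\right) \left(-43311 - 36646\right) = \left(\left(-110 - 217\right) - 1719\right) \left(-43311 - 36646\right) = \left(-327 - 1719\right) \left(-79957\right) = \left(-2046\right) \left(-79957\right) = 163592022$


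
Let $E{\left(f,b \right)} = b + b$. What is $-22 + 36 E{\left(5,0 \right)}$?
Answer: $-22$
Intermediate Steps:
$E{\left(f,b \right)} = 2 b$
$-22 + 36 E{\left(5,0 \right)} = -22 + 36 \cdot 2 \cdot 0 = -22 + 36 \cdot 0 = -22 + 0 = -22$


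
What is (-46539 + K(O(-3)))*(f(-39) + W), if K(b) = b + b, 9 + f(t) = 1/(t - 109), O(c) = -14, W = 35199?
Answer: -242526477473/148 ≈ -1.6387e+9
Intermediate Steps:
f(t) = -9 + 1/(-109 + t) (f(t) = -9 + 1/(t - 109) = -9 + 1/(-109 + t))
K(b) = 2*b
(-46539 + K(O(-3)))*(f(-39) + W) = (-46539 + 2*(-14))*((982 - 9*(-39))/(-109 - 39) + 35199) = (-46539 - 28)*((982 + 351)/(-148) + 35199) = -46567*(-1/148*1333 + 35199) = -46567*(-1333/148 + 35199) = -46567*5208119/148 = -242526477473/148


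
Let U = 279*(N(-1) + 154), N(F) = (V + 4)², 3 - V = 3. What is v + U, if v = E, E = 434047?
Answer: 481477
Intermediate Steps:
V = 0 (V = 3 - 1*3 = 3 - 3 = 0)
N(F) = 16 (N(F) = (0 + 4)² = 4² = 16)
v = 434047
U = 47430 (U = 279*(16 + 154) = 279*170 = 47430)
v + U = 434047 + 47430 = 481477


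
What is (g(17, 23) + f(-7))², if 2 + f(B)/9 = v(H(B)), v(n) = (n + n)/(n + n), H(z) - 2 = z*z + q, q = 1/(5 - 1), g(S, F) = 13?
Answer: 16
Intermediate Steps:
q = ¼ (q = 1/4 = ¼ ≈ 0.25000)
H(z) = 9/4 + z² (H(z) = 2 + (z*z + ¼) = 2 + (z² + ¼) = 2 + (¼ + z²) = 9/4 + z²)
v(n) = 1 (v(n) = (2*n)/((2*n)) = (2*n)*(1/(2*n)) = 1)
f(B) = -9 (f(B) = -18 + 9*1 = -18 + 9 = -9)
(g(17, 23) + f(-7))² = (13 - 9)² = 4² = 16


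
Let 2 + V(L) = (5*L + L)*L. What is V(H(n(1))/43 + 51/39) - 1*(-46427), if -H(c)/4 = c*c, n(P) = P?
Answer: 14509696671/312481 ≈ 46434.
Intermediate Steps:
H(c) = -4*c**2 (H(c) = -4*c*c = -4*c**2)
V(L) = -2 + 6*L**2 (V(L) = -2 + (5*L + L)*L = -2 + (6*L)*L = -2 + 6*L**2)
V(H(n(1))/43 + 51/39) - 1*(-46427) = (-2 + 6*(-4*1**2/43 + 51/39)**2) - 1*(-46427) = (-2 + 6*(-4*1*(1/43) + 51*(1/39))**2) + 46427 = (-2 + 6*(-4*1/43 + 17/13)**2) + 46427 = (-2 + 6*(-4/43 + 17/13)**2) + 46427 = (-2 + 6*(679/559)**2) + 46427 = (-2 + 6*(461041/312481)) + 46427 = (-2 + 2766246/312481) + 46427 = 2141284/312481 + 46427 = 14509696671/312481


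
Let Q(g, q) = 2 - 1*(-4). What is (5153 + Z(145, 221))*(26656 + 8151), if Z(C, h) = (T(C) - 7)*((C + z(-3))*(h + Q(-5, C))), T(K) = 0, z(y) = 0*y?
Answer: -7840346364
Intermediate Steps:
z(y) = 0
Q(g, q) = 6 (Q(g, q) = 2 + 4 = 6)
Z(C, h) = -7*C*(6 + h) (Z(C, h) = (0 - 7)*((C + 0)*(h + 6)) = -7*C*(6 + h))
(5153 + Z(145, 221))*(26656 + 8151) = (5153 + 7*145*(-6 - 1*221))*(26656 + 8151) = (5153 + 7*145*(-6 - 221))*34807 = (5153 + 7*145*(-227))*34807 = (5153 - 230405)*34807 = -225252*34807 = -7840346364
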